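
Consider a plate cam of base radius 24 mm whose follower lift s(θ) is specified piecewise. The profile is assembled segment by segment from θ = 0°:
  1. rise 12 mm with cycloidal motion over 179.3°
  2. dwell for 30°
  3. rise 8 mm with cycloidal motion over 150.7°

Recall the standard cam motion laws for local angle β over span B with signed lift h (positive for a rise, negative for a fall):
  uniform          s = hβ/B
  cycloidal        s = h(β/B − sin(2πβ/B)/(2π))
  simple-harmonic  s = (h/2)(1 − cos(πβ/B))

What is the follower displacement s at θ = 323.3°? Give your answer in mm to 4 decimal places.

seg 1 [0°–179.3°] cycloidal, h=12: full span → s += 12 → s = 12.0000
seg 2 [179.3°–209.3°] dwell: s stays 12.0000
seg 3 [209.3°–360°] cycloidal, h=8: θ=323.3° here. β=114, B=150.7. 8·(0.7565 − sin(2π·0.7565)/(2π)) = 7.3239 → s = 19.3239

19.3239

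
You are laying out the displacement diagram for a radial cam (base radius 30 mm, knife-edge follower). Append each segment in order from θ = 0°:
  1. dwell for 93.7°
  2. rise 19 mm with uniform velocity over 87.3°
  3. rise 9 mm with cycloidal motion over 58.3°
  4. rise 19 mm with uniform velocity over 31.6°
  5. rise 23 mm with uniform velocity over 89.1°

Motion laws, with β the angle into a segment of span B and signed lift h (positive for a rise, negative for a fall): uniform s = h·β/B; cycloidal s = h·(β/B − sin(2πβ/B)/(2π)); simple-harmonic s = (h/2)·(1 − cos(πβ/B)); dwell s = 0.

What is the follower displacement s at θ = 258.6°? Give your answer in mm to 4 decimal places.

seg 1 [0°–93.7°] dwell: s stays 0.0000
seg 2 [93.7°–181°] uniform, h=19: full span → s += 19 → s = 19.0000
seg 3 [181°–239.3°] cycloidal, h=9: full span → s += 9 → s = 28.0000
seg 4 [239.3°–270.9°] uniform, h=19: θ=258.6° here. β=19.3, B=31.6. 19·19.3/31.6 = 11.6044 → s = 39.6044

39.6044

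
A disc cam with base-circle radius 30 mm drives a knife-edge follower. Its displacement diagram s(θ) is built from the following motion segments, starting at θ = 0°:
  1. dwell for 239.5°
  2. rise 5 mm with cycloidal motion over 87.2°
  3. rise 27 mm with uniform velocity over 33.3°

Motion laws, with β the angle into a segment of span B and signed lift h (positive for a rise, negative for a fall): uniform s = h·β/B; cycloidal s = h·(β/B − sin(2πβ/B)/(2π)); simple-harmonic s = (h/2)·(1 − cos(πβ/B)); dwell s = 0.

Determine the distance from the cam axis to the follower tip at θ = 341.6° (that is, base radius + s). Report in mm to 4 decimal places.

seg 1 [0°–239.5°] dwell: s stays 0.0000
seg 2 [239.5°–326.7°] cycloidal, h=5: full span → s += 5 → s = 5.0000
seg 3 [326.7°–360°] uniform, h=27: θ=341.6° here. β=14.9, B=33.3. 27·14.9/33.3 = 12.0811 → s = 17.0811
radial distance = base radius + s = 30 + 17.0811 = 47.0811

47.0811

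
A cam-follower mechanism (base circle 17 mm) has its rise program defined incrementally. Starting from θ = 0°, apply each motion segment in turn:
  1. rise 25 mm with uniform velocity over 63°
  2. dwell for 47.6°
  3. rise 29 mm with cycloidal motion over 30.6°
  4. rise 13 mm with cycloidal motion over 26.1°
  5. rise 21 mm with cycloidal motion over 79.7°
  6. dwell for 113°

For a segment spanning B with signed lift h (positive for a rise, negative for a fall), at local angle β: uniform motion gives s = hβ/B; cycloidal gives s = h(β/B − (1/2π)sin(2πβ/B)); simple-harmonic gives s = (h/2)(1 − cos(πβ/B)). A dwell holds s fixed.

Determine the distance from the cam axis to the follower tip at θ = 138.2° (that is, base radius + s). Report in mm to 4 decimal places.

seg 1 [0°–63°] uniform, h=25: full span → s += 25 → s = 25.0000
seg 2 [63°–110.6°] dwell: s stays 25.0000
seg 3 [110.6°–141.2°] cycloidal, h=29: θ=138.2° here. β=27.6, B=30.6. 29·(0.9020 − sin(2π·0.9020)/(2π)) = 28.8236 → s = 53.8236
radial distance = base radius + s = 17 + 53.8236 = 70.8236

70.8236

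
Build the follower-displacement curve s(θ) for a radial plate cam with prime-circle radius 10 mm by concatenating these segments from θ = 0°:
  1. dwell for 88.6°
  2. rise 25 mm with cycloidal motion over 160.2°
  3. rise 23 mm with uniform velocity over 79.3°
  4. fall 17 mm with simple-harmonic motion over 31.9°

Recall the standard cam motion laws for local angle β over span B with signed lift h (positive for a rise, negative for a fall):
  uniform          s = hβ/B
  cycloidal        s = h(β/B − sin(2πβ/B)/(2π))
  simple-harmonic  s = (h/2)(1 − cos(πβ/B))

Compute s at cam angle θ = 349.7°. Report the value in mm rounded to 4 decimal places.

seg 1 [0°–88.6°] dwell: s stays 0.0000
seg 2 [88.6°–248.8°] cycloidal, h=25: full span → s += 25 → s = 25.0000
seg 3 [248.8°–328.1°] uniform, h=23: full span → s += 23 → s = 48.0000
seg 4 [328.1°–360°] simple-harmonic, h=-17: θ=349.7° here. β=21.6, B=31.9. -17/2·(1 − cos(π·0.6771)) = -12.9893 → s = 35.0107

35.0107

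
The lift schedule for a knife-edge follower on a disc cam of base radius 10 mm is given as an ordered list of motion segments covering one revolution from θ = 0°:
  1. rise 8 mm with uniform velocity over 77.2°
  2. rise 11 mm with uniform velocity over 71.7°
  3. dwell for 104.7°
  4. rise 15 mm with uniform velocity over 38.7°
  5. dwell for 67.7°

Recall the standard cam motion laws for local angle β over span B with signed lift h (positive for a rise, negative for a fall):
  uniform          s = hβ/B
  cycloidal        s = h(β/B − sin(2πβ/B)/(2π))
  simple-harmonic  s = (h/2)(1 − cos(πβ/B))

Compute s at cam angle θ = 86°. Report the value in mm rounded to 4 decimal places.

seg 1 [0°–77.2°] uniform, h=8: full span → s += 8 → s = 8.0000
seg 2 [77.2°–148.9°] uniform, h=11: θ=86° here. β=8.8, B=71.7. 11·8.8/71.7 = 1.3501 → s = 9.3501

9.3501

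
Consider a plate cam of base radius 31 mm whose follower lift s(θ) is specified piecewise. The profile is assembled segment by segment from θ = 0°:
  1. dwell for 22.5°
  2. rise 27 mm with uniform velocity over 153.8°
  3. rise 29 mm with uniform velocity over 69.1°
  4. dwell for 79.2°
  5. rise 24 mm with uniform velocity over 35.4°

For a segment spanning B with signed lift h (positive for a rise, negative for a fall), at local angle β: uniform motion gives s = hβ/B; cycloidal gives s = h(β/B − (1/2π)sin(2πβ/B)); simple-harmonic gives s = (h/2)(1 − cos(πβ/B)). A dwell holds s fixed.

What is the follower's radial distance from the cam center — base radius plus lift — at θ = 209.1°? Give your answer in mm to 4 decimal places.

seg 1 [0°–22.5°] dwell: s stays 0.0000
seg 2 [22.5°–176.3°] uniform, h=27: full span → s += 27 → s = 27.0000
seg 3 [176.3°–245.4°] uniform, h=29: θ=209.1° here. β=32.8, B=69.1. 29·32.8/69.1 = 13.7656 → s = 40.7656
radial distance = base radius + s = 31 + 40.7656 = 71.7656

71.7656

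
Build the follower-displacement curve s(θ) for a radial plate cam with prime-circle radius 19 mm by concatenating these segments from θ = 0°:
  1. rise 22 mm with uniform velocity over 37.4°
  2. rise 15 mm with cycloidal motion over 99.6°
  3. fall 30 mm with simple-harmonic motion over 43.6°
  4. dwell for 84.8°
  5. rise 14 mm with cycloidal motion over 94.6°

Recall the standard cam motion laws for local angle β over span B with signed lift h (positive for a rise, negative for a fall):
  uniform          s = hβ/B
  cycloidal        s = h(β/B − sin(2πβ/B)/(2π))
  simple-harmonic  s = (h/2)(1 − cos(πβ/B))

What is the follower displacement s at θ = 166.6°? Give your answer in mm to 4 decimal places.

seg 1 [0°–37.4°] uniform, h=22: full span → s += 22 → s = 22.0000
seg 2 [37.4°–137°] cycloidal, h=15: full span → s += 15 → s = 37.0000
seg 3 [137°–180.6°] simple-harmonic, h=-30: θ=166.6° here. β=29.6, B=43.6. -30/2·(1 − cos(π·0.6789)) = -22.9936 → s = 14.0064

14.0064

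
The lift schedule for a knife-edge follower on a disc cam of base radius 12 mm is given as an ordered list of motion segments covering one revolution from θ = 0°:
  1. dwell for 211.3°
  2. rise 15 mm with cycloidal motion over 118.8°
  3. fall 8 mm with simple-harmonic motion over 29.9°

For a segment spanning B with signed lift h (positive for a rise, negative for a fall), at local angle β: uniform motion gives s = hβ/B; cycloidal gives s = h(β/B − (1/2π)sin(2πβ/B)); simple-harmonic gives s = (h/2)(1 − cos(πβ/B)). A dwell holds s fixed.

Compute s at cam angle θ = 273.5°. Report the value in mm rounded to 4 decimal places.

seg 1 [0°–211.3°] dwell: s stays 0.0000
seg 2 [211.3°–330.1°] cycloidal, h=15: θ=273.5° here. β=62.2, B=118.8. 15·(0.5236 − sin(2π·0.5236)/(2π)) = 8.2058 → s = 8.2058

8.2058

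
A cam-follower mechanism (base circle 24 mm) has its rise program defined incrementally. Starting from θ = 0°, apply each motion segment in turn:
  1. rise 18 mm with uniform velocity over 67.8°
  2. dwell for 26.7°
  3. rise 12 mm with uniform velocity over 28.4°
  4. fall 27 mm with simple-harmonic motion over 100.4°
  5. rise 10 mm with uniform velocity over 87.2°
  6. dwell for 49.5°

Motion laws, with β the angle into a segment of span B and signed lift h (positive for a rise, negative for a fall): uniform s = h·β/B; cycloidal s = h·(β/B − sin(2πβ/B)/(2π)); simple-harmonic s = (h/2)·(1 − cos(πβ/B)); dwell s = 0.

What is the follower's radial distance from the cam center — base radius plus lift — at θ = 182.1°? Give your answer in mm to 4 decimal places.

seg 1 [0°–67.8°] uniform, h=18: full span → s += 18 → s = 18.0000
seg 2 [67.8°–94.5°] dwell: s stays 18.0000
seg 3 [94.5°–122.9°] uniform, h=12: full span → s += 12 → s = 30.0000
seg 4 [122.9°–223.3°] simple-harmonic, h=-27: θ=182.1° here. β=59.2, B=100.4. -27/2·(1 − cos(π·0.5896)) = -17.2518 → s = 12.7482
radial distance = base radius + s = 24 + 12.7482 = 36.7482

36.7482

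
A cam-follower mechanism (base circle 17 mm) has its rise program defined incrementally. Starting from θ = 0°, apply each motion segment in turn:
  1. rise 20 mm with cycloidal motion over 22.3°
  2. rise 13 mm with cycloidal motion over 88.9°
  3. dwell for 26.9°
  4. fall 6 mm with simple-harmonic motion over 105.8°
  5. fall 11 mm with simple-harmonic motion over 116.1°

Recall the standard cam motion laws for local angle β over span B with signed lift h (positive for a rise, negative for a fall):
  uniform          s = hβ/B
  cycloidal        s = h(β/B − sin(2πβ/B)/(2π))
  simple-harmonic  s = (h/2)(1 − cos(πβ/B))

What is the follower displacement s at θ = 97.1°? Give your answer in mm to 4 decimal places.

seg 1 [0°–22.3°] cycloidal, h=20: full span → s += 20 → s = 20.0000
seg 2 [22.3°–111.2°] cycloidal, h=13: θ=97.1° here. β=74.8, B=88.9. 13·(0.8414 − sin(2π·0.8414)/(2π)) = 12.6753 → s = 32.6753

32.6753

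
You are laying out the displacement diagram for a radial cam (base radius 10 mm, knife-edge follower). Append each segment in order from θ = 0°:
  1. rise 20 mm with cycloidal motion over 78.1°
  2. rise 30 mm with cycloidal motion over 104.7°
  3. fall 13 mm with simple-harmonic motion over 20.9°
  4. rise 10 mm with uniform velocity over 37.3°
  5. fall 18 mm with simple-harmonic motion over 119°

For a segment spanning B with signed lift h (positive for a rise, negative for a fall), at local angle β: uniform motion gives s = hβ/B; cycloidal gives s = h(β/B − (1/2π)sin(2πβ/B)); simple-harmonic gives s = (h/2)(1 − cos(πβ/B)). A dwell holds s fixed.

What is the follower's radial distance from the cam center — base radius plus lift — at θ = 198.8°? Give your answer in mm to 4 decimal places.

seg 1 [0°–78.1°] cycloidal, h=20: full span → s += 20 → s = 20.0000
seg 2 [78.1°–182.8°] cycloidal, h=30: full span → s += 30 → s = 50.0000
seg 3 [182.8°–203.7°] simple-harmonic, h=-13: θ=198.8° here. β=16, B=20.9. -13/2·(1 − cos(π·0.7656)) = -11.3152 → s = 38.6848
radial distance = base radius + s = 10 + 38.6848 = 48.6848

48.6848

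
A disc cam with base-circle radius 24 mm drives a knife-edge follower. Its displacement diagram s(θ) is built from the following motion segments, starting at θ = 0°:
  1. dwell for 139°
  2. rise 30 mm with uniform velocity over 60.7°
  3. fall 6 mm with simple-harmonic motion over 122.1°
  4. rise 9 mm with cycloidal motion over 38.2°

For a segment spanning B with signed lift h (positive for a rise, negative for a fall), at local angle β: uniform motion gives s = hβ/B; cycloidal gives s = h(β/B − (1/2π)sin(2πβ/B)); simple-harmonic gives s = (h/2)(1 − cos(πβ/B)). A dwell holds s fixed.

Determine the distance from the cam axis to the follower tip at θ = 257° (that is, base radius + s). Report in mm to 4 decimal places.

seg 1 [0°–139°] dwell: s stays 0.0000
seg 2 [139°–199.7°] uniform, h=30: full span → s += 30 → s = 30.0000
seg 3 [199.7°–321.8°] simple-harmonic, h=-6: θ=257° here. β=57.3, B=122.1. -6/2·(1 − cos(π·0.4693)) = -2.7110 → s = 27.2890
radial distance = base radius + s = 24 + 27.2890 = 51.2890

51.2890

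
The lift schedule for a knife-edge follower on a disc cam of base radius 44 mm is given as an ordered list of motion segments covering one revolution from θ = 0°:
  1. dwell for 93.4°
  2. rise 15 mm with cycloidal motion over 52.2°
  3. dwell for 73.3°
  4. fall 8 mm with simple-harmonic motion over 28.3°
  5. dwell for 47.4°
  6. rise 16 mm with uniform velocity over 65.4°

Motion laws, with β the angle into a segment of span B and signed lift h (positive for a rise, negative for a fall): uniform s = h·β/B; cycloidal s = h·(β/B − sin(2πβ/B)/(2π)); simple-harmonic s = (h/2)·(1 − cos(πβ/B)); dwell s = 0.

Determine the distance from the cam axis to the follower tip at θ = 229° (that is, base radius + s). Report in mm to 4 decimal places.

seg 1 [0°–93.4°] dwell: s stays 0.0000
seg 2 [93.4°–145.6°] cycloidal, h=15: full span → s += 15 → s = 15.0000
seg 3 [145.6°–218.9°] dwell: s stays 15.0000
seg 4 [218.9°–247.2°] simple-harmonic, h=-8: θ=229° here. β=10.1, B=28.3. -8/2·(1 − cos(π·0.3569)) = -2.2616 → s = 12.7384
radial distance = base radius + s = 44 + 12.7384 = 56.7384

56.7384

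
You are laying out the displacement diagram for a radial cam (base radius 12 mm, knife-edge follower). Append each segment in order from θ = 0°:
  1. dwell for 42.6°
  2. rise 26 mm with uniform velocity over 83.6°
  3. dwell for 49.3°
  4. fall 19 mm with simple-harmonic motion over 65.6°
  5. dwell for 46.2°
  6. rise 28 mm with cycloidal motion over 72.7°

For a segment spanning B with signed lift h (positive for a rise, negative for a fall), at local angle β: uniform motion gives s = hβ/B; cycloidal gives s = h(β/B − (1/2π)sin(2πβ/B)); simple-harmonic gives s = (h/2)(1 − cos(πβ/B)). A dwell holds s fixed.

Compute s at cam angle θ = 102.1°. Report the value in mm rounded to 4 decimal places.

seg 1 [0°–42.6°] dwell: s stays 0.0000
seg 2 [42.6°–126.2°] uniform, h=26: θ=102.1° here. β=59.5, B=83.6. 26·59.5/83.6 = 18.5048 → s = 18.5048

18.5048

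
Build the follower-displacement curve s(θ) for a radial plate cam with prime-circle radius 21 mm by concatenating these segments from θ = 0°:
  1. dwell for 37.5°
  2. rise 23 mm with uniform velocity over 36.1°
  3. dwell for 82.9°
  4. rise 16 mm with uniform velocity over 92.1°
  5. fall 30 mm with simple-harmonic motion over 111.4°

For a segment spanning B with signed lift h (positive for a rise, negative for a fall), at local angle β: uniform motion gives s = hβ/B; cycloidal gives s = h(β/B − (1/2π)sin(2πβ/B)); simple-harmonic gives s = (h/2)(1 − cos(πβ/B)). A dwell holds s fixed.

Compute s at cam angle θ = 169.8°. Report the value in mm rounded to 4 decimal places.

seg 1 [0°–37.5°] dwell: s stays 0.0000
seg 2 [37.5°–73.6°] uniform, h=23: full span → s += 23 → s = 23.0000
seg 3 [73.6°–156.5°] dwell: s stays 23.0000
seg 4 [156.5°–248.6°] uniform, h=16: θ=169.8° here. β=13.3, B=92.1. 16·13.3/92.1 = 2.3105 → s = 25.3105

25.3105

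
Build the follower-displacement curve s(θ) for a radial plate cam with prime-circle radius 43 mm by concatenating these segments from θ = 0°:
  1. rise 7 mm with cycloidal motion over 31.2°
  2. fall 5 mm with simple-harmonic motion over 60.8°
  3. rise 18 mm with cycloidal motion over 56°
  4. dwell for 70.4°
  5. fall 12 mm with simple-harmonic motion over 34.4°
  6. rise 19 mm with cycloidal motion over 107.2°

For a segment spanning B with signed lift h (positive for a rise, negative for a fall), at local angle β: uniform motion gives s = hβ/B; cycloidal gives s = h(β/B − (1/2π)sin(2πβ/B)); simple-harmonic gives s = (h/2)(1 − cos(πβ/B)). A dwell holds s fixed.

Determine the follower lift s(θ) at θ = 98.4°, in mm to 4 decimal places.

seg 1 [0°–31.2°] cycloidal, h=7: full span → s += 7 → s = 7.0000
seg 2 [31.2°–92°] simple-harmonic, h=-5: full span → s += -5 → s = 2.0000
seg 3 [92°–148°] cycloidal, h=18: θ=98.4° here. β=6.4, B=56. 18·(0.1143 − sin(2π·0.1143)/(2π)) = 0.1723 → s = 2.1723

2.1723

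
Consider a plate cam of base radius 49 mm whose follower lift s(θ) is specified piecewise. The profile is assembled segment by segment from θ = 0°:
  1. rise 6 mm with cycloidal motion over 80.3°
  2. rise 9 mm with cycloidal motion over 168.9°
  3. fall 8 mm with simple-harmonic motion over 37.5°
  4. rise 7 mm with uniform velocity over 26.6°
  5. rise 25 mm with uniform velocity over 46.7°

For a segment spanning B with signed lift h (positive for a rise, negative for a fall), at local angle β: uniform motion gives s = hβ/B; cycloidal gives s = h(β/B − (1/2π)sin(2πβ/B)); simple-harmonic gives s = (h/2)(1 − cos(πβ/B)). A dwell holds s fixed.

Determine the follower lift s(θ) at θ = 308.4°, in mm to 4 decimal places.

seg 1 [0°–80.3°] cycloidal, h=6: full span → s += 6 → s = 6.0000
seg 2 [80.3°–249.2°] cycloidal, h=9: full span → s += 9 → s = 15.0000
seg 3 [249.2°–286.7°] simple-harmonic, h=-8: full span → s += -8 → s = 7.0000
seg 4 [286.7°–313.3°] uniform, h=7: θ=308.4° here. β=21.7, B=26.6. 7·21.7/26.6 = 5.7105 → s = 12.7105

12.7105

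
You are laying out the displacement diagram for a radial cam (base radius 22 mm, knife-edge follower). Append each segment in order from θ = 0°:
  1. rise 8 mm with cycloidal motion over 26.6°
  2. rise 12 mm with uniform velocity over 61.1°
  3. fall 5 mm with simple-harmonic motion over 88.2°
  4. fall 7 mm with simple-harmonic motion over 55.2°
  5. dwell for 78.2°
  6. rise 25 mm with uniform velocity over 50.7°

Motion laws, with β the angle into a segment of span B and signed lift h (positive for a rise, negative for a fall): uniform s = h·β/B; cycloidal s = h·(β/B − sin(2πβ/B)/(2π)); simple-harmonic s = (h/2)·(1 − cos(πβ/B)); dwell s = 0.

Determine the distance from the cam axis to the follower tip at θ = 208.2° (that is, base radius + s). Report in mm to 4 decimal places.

seg 1 [0°–26.6°] cycloidal, h=8: full span → s += 8 → s = 8.0000
seg 2 [26.6°–87.7°] uniform, h=12: full span → s += 12 → s = 20.0000
seg 3 [87.7°–175.9°] simple-harmonic, h=-5: full span → s += -5 → s = 15.0000
seg 4 [175.9°–231.1°] simple-harmonic, h=-7: θ=208.2° here. β=32.3, B=55.2. -7/2·(1 − cos(π·0.5851)) = -4.4251 → s = 10.5749
radial distance = base radius + s = 22 + 10.5749 = 32.5749

32.5749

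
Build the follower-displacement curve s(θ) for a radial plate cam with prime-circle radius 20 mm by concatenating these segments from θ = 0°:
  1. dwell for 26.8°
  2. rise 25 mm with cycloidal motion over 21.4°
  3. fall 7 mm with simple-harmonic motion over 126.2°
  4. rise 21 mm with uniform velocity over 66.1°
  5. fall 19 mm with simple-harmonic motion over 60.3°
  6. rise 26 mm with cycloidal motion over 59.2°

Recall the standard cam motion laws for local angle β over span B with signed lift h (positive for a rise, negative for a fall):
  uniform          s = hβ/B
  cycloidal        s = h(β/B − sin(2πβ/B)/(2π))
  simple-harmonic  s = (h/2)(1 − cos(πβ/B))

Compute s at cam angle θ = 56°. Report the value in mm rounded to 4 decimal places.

seg 1 [0°–26.8°] dwell: s stays 0.0000
seg 2 [26.8°–48.2°] cycloidal, h=25: full span → s += 25 → s = 25.0000
seg 3 [48.2°–174.4°] simple-harmonic, h=-7: θ=56° here. β=7.8, B=126.2. -7/2·(1 − cos(π·0.0618)) = -0.0658 → s = 24.9342

24.9342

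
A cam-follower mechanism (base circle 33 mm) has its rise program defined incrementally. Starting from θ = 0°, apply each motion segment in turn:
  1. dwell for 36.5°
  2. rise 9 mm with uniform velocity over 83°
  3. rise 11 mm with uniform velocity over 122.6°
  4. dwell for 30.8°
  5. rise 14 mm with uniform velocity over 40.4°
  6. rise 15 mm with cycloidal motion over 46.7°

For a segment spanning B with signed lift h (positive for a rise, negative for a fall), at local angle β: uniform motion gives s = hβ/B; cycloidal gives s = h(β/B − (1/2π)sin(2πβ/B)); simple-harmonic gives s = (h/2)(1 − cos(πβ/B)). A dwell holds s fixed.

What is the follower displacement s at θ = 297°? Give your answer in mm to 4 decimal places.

seg 1 [0°–36.5°] dwell: s stays 0.0000
seg 2 [36.5°–119.5°] uniform, h=9: full span → s += 9 → s = 9.0000
seg 3 [119.5°–242.1°] uniform, h=11: full span → s += 11 → s = 20.0000
seg 4 [242.1°–272.9°] dwell: s stays 20.0000
seg 5 [272.9°–313.3°] uniform, h=14: θ=297° here. β=24.1, B=40.4. 14·24.1/40.4 = 8.3515 → s = 28.3515

28.3515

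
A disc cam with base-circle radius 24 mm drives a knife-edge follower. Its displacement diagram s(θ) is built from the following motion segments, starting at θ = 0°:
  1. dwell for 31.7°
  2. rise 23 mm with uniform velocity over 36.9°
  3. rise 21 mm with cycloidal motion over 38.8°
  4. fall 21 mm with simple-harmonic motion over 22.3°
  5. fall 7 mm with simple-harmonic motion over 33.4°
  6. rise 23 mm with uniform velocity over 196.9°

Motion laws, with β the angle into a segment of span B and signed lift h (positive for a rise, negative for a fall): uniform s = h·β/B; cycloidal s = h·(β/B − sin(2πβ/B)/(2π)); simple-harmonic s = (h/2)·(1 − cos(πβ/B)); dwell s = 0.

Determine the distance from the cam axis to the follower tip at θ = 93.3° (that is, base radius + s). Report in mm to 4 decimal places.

seg 1 [0°–31.7°] dwell: s stays 0.0000
seg 2 [31.7°–68.6°] uniform, h=23: full span → s += 23 → s = 23.0000
seg 3 [68.6°–107.4°] cycloidal, h=21: θ=93.3° here. β=24.7, B=38.8. 21·(0.6366 − sin(2π·0.6366)/(2π)) = 15.8977 → s = 38.8977
radial distance = base radius + s = 24 + 38.8977 = 62.8977

62.8977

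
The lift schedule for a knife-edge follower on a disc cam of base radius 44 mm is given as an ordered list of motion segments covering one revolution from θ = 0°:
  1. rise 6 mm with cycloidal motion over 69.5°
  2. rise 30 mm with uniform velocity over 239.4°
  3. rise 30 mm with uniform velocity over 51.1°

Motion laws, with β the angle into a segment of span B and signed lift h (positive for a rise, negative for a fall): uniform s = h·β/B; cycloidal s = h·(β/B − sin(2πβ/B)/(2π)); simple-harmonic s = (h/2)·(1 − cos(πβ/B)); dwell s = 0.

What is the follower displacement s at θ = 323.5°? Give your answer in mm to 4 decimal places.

seg 1 [0°–69.5°] cycloidal, h=6: full span → s += 6 → s = 6.0000
seg 2 [69.5°–308.9°] uniform, h=30: full span → s += 30 → s = 36.0000
seg 3 [308.9°–360°] uniform, h=30: θ=323.5° here. β=14.6, B=51.1. 30·14.6/51.1 = 8.5714 → s = 44.5714

44.5714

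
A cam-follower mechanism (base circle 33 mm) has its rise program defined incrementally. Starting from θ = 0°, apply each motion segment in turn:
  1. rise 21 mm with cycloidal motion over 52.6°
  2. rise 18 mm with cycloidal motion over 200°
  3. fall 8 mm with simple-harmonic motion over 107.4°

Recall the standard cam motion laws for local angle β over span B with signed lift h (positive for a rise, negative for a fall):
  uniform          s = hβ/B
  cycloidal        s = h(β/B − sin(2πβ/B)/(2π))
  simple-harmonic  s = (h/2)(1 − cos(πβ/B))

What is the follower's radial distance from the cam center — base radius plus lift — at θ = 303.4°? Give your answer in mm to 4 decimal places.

seg 1 [0°–52.6°] cycloidal, h=21: full span → s += 21 → s = 21.0000
seg 2 [52.6°–252.6°] cycloidal, h=18: full span → s += 18 → s = 39.0000
seg 3 [252.6°–360°] simple-harmonic, h=-8: θ=303.4° here. β=50.8, B=107.4. -8/2·(1 − cos(π·0.4730)) = -3.6611 → s = 35.3389
radial distance = base radius + s = 33 + 35.3389 = 68.3389

68.3389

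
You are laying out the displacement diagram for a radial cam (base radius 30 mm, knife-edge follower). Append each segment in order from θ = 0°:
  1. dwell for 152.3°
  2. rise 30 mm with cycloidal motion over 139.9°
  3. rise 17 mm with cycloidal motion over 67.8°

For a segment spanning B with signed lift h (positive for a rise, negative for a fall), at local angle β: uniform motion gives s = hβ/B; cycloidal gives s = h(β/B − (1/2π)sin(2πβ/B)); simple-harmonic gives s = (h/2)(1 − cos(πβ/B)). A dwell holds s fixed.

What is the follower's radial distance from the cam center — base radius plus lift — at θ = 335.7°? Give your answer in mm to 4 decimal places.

seg 1 [0°–152.3°] dwell: s stays 0.0000
seg 2 [152.3°–292.2°] cycloidal, h=30: full span → s += 30 → s = 30.0000
seg 3 [292.2°–360°] cycloidal, h=17: θ=335.7° here. β=43.5, B=67.8. 17·(0.6416 − sin(2π·0.6416)/(2π)) = 13.0090 → s = 43.0090
radial distance = base radius + s = 30 + 43.0090 = 73.0090

73.0090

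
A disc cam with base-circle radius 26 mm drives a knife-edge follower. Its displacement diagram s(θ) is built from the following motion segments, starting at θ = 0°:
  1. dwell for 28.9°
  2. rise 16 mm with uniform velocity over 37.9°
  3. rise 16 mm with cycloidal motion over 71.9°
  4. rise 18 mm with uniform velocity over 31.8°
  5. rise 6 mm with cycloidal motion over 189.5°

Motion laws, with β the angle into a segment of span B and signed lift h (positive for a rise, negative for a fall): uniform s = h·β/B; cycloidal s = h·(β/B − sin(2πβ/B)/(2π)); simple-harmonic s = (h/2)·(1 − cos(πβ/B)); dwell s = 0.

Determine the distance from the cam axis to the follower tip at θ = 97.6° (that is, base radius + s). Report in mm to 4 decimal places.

seg 1 [0°–28.9°] dwell: s stays 0.0000
seg 2 [28.9°–66.8°] uniform, h=16: full span → s += 16 → s = 16.0000
seg 3 [66.8°–138.7°] cycloidal, h=16: θ=97.6° here. β=30.8, B=71.9. 16·(0.4284 − sin(2π·0.4284)/(2π)) = 5.7462 → s = 21.7462
radial distance = base radius + s = 26 + 21.7462 = 47.7462

47.7462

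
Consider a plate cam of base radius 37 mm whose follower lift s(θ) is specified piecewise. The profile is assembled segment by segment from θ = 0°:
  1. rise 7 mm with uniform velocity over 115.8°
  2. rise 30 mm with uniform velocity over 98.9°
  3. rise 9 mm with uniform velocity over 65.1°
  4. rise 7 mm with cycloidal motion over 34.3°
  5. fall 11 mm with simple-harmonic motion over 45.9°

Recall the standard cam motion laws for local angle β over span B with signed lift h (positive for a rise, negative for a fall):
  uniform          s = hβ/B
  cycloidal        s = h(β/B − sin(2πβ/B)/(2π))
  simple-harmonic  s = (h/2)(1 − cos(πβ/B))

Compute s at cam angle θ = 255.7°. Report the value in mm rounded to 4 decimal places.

seg 1 [0°–115.8°] uniform, h=7: full span → s += 7 → s = 7.0000
seg 2 [115.8°–214.7°] uniform, h=30: full span → s += 30 → s = 37.0000
seg 3 [214.7°–279.8°] uniform, h=9: θ=255.7° here. β=41, B=65.1. 9·41/65.1 = 5.6682 → s = 42.6682

42.6682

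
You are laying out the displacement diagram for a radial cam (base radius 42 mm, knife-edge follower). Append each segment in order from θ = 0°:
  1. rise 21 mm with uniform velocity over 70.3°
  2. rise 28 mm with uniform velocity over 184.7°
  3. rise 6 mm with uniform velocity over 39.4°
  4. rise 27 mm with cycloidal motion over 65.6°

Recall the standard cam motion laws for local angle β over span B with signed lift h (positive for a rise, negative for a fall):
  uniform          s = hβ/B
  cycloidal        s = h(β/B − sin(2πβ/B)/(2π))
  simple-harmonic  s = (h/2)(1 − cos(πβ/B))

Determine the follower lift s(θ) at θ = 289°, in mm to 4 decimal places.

seg 1 [0°–70.3°] uniform, h=21: full span → s += 21 → s = 21.0000
seg 2 [70.3°–255°] uniform, h=28: full span → s += 28 → s = 49.0000
seg 3 [255°–294.4°] uniform, h=6: θ=289° here. β=34, B=39.4. 6·34/39.4 = 5.1777 → s = 54.1777

54.1777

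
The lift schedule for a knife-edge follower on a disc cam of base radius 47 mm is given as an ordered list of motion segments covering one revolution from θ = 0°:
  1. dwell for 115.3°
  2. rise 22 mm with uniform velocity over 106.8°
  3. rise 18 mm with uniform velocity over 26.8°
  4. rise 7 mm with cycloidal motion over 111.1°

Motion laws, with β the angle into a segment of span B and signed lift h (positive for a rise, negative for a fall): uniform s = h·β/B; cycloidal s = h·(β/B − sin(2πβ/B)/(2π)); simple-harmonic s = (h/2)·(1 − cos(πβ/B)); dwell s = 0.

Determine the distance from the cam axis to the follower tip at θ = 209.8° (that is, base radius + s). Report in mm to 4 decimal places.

seg 1 [0°–115.3°] dwell: s stays 0.0000
seg 2 [115.3°–222.1°] uniform, h=22: θ=209.8° here. β=94.5, B=106.8. 22·94.5/106.8 = 19.4663 → s = 19.4663
radial distance = base radius + s = 47 + 19.4663 = 66.4663

66.4663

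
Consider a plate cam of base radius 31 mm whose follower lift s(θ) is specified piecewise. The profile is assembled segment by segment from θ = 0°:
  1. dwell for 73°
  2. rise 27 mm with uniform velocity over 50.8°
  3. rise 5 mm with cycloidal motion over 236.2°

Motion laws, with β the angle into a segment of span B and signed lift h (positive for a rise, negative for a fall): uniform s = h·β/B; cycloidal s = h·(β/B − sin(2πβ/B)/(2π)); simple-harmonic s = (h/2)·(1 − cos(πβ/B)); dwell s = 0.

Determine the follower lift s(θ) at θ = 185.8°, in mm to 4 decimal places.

seg 1 [0°–73°] dwell: s stays 0.0000
seg 2 [73°–123.8°] uniform, h=27: full span → s += 27 → s = 27.0000
seg 3 [123.8°–360°] cycloidal, h=5: θ=185.8° here. β=62, B=236.2. 5·(0.2625 − sin(2π·0.2625)/(2π)) = 0.5191 → s = 27.5191

27.5191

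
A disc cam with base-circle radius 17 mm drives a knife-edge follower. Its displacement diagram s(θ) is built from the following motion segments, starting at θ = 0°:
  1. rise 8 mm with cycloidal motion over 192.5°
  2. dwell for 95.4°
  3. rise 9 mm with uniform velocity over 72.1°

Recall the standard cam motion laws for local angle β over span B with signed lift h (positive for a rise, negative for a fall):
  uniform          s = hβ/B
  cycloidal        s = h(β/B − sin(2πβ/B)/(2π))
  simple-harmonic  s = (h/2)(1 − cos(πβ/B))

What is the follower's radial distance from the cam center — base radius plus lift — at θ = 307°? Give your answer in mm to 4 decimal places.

seg 1 [0°–192.5°] cycloidal, h=8: full span → s += 8 → s = 8.0000
seg 2 [192.5°–287.9°] dwell: s stays 8.0000
seg 3 [287.9°–360°] uniform, h=9: θ=307° here. β=19.1, B=72.1. 9·19.1/72.1 = 2.3842 → s = 10.3842
radial distance = base radius + s = 17 + 10.3842 = 27.3842

27.3842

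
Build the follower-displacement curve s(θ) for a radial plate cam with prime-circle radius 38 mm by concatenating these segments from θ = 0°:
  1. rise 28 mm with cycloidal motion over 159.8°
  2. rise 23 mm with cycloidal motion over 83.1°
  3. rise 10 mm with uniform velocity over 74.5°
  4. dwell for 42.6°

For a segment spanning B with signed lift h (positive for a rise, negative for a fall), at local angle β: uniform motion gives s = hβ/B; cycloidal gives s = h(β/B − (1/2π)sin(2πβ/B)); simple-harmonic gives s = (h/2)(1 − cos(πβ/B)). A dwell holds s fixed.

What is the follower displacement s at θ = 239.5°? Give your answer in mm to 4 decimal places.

seg 1 [0°–159.8°] cycloidal, h=28: full span → s += 28 → s = 28.0000
seg 2 [159.8°–242.9°] cycloidal, h=23: θ=239.5° here. β=79.7, B=83.1. 23·(0.9591 − sin(2π·0.9591)/(2π)) = 22.9897 → s = 50.9897

50.9897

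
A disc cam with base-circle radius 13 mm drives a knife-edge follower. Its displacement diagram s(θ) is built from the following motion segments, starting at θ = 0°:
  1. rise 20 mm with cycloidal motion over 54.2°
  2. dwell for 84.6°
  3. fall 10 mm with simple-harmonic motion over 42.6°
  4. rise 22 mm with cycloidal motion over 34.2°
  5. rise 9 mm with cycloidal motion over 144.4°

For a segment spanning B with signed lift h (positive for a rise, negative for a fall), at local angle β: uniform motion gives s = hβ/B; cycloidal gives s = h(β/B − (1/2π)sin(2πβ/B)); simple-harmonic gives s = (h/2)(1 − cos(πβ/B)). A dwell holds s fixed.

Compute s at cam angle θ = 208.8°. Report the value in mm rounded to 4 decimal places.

seg 1 [0°–54.2°] cycloidal, h=20: full span → s += 20 → s = 20.0000
seg 2 [54.2°–138.8°] dwell: s stays 20.0000
seg 3 [138.8°–181.4°] simple-harmonic, h=-10: full span → s += -10 → s = 10.0000
seg 4 [181.4°–215.6°] cycloidal, h=22: θ=208.8° here. β=27.4, B=34.2. 22·(0.8012 − sin(2π·0.8012)/(2π)) = 20.9477 → s = 30.9477

30.9477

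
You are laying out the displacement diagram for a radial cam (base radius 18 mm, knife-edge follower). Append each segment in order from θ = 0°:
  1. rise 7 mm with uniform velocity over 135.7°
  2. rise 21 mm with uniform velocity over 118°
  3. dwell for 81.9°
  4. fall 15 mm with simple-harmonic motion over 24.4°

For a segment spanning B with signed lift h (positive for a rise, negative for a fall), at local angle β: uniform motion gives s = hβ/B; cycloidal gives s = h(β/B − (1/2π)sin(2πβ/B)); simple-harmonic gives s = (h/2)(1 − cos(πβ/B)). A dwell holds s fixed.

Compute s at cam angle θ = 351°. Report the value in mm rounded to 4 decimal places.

seg 1 [0°–135.7°] uniform, h=7: full span → s += 7 → s = 7.0000
seg 2 [135.7°–253.7°] uniform, h=21: full span → s += 21 → s = 28.0000
seg 3 [253.7°–335.6°] dwell: s stays 28.0000
seg 4 [335.6°–360°] simple-harmonic, h=-15: θ=351° here. β=15.4, B=24.4. -15/2·(1 − cos(π·0.6311)) = -10.5034 → s = 17.4966

17.4966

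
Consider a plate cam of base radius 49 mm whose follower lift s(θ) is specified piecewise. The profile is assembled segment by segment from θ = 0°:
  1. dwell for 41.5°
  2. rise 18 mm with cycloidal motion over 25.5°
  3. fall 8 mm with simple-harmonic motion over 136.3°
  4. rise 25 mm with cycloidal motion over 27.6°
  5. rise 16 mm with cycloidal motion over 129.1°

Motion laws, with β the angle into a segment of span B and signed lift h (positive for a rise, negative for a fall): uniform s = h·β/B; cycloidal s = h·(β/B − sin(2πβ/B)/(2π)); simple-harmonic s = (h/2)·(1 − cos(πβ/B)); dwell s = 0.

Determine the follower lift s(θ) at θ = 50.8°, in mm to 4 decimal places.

seg 1 [0°–41.5°] dwell: s stays 0.0000
seg 2 [41.5°–67°] cycloidal, h=18: θ=50.8° here. β=9.3, B=25.5. 18·(0.3647 − sin(2π·0.3647)/(2π)) = 4.4123 → s = 4.4123

4.4123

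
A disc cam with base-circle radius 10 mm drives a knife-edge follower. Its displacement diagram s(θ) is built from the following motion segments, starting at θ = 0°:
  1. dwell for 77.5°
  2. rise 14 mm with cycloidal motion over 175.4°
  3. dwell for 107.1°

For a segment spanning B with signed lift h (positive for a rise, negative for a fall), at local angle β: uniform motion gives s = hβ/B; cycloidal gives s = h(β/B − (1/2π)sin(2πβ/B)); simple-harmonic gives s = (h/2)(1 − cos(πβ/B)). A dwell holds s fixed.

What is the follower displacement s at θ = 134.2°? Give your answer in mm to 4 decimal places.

seg 1 [0°–77.5°] dwell: s stays 0.0000
seg 2 [77.5°–252.9°] cycloidal, h=14: θ=134.2° here. β=56.7, B=175.4. 14·(0.3233 − sin(2π·0.3233)/(2π)) = 2.5294 → s = 2.5294

2.5294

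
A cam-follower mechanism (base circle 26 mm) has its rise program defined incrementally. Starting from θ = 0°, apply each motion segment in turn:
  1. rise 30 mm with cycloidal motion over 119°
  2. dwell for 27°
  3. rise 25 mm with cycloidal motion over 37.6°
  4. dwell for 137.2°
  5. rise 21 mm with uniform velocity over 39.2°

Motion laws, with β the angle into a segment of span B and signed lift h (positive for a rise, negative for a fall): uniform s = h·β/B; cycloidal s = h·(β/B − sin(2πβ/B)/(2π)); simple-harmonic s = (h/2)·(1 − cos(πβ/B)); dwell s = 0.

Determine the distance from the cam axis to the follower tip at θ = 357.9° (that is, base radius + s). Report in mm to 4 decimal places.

seg 1 [0°–119°] cycloidal, h=30: full span → s += 30 → s = 30.0000
seg 2 [119°–146°] dwell: s stays 30.0000
seg 3 [146°–183.6°] cycloidal, h=25: full span → s += 25 → s = 55.0000
seg 4 [183.6°–320.8°] dwell: s stays 55.0000
seg 5 [320.8°–360°] uniform, h=21: θ=357.9° here. β=37.1, B=39.2. 21·37.1/39.2 = 19.8750 → s = 74.8750
radial distance = base radius + s = 26 + 74.8750 = 100.8750

100.8750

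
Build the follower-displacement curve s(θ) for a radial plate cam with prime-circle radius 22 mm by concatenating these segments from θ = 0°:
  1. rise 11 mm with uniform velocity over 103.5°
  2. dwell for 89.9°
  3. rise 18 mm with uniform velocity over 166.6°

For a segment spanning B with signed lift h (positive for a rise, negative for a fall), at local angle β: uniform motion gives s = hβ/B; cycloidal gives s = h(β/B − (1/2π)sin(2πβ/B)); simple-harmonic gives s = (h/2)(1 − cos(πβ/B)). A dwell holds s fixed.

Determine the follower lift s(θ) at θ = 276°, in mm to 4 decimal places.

seg 1 [0°–103.5°] uniform, h=11: full span → s += 11 → s = 11.0000
seg 2 [103.5°–193.4°] dwell: s stays 11.0000
seg 3 [193.4°–360°] uniform, h=18: θ=276° here. β=82.6, B=166.6. 18·82.6/166.6 = 8.9244 → s = 19.9244

19.9244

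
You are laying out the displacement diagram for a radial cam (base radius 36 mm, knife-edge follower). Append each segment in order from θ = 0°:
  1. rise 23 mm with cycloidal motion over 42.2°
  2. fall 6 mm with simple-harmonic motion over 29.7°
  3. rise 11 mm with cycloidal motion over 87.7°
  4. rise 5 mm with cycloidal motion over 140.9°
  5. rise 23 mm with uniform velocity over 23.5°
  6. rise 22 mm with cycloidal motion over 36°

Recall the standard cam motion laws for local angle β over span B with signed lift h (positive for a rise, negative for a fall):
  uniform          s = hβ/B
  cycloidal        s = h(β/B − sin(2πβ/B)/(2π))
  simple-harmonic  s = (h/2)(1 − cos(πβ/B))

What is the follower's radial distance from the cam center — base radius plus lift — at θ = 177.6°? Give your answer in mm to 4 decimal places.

seg 1 [0°–42.2°] cycloidal, h=23: full span → s += 23 → s = 23.0000
seg 2 [42.2°–71.9°] simple-harmonic, h=-6: full span → s += -6 → s = 17.0000
seg 3 [71.9°–159.6°] cycloidal, h=11: full span → s += 11 → s = 28.0000
seg 4 [159.6°–300.5°] cycloidal, h=5: θ=177.6° here. β=18, B=140.9. 5·(0.1278 − sin(2π·0.1278)/(2π)) = 0.0664 → s = 28.0664
radial distance = base radius + s = 36 + 28.0664 = 64.0664

64.0664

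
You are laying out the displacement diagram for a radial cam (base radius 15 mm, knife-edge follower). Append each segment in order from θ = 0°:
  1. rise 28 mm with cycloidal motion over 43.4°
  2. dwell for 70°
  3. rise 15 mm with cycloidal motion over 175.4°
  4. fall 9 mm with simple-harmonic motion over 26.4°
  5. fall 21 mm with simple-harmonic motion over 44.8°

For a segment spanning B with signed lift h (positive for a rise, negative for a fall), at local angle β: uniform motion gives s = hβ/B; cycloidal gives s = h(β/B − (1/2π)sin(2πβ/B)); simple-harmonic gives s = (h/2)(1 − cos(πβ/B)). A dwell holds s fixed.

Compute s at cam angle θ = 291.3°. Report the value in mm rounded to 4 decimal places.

seg 1 [0°–43.4°] cycloidal, h=28: full span → s += 28 → s = 28.0000
seg 2 [43.4°–113.4°] dwell: s stays 28.0000
seg 3 [113.4°–288.8°] cycloidal, h=15: full span → s += 15 → s = 43.0000
seg 4 [288.8°–315.2°] simple-harmonic, h=-9: θ=291.3° here. β=2.5, B=26.4. -9/2·(1 − cos(π·0.0947)) = -0.1977 → s = 42.8023

42.8023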